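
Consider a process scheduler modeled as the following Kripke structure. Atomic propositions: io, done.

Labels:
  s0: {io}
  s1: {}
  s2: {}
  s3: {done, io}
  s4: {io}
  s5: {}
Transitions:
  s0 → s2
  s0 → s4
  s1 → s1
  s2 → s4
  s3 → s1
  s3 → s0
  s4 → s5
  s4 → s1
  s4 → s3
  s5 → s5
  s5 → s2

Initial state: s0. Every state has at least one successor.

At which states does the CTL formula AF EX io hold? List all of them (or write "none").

{s0, s2, s3, s4}

States satisfying EX io: {s0, s2, s3, s4}.
States satisfying AF EX io: {s0, s2, s3, s4}.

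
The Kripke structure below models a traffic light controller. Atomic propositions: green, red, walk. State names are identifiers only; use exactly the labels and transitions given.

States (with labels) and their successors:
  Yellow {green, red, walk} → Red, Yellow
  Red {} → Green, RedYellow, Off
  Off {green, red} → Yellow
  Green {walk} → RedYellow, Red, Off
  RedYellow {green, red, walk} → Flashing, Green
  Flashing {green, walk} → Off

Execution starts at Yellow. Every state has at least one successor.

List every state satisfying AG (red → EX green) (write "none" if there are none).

States satisfying red → EX green: {Yellow, Red, Off, Green, RedYellow, Flashing}.
States satisfying AG (red → EX green): {Yellow, Red, Off, Green, RedYellow, Flashing}.

{Yellow, Red, Off, Green, RedYellow, Flashing}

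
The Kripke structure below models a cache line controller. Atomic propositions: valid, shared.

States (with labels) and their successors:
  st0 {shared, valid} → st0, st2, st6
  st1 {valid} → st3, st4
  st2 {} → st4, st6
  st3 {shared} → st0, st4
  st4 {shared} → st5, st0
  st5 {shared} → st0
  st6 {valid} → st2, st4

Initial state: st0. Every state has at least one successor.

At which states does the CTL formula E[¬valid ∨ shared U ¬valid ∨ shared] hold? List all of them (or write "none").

States satisfying ¬valid ∨ shared: {st0, st2, st3, st4, st5}.
States satisfying E[¬valid ∨ shared U ¬valid ∨ shared]: {st0, st2, st3, st4, st5}.

{st0, st2, st3, st4, st5}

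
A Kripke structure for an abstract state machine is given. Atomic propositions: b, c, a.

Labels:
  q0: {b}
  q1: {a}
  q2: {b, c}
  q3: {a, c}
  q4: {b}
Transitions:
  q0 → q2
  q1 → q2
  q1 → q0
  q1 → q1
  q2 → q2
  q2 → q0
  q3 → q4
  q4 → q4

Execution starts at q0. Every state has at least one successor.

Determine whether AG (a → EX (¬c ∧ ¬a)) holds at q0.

States satisfying a → EX (¬c ∧ ¬a): {q0, q1, q2, q3, q4}.
States satisfying AG (a → EX (¬c ∧ ¬a)): {q0, q1, q2, q3, q4}.
Every state reachable from q0 satisfies a → EX (¬c ∧ ¬a).
q0 ∈ Sat(AG (a → EX (¬c ∧ ¬a))).

Holds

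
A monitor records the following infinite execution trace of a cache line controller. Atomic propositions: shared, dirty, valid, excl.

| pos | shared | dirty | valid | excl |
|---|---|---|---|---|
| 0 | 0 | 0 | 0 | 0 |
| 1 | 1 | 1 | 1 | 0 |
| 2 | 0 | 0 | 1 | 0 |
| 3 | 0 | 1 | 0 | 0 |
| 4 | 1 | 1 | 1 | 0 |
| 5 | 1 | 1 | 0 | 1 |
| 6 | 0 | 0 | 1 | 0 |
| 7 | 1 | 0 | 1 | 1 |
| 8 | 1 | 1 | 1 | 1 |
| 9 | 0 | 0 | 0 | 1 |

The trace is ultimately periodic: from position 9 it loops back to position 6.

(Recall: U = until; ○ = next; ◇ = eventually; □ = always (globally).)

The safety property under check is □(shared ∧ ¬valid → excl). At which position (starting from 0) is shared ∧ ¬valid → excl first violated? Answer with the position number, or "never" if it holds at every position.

never

shared ∧ ¬valid → excl holds at every position 0..9, and those are all the positions the trace ever visits, so the invariant □(shared ∧ ¬valid → excl) is never violated.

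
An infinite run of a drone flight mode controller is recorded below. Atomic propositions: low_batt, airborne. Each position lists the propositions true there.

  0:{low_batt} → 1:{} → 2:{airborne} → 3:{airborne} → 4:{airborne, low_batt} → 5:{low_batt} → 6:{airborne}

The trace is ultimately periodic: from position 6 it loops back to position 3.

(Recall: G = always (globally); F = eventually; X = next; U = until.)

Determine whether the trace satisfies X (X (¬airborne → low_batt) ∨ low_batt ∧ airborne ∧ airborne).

Yes

The position after 0 is 1; X (¬airborne → low_batt) ∨ low_batt ∧ airborne ∧ airborne is true there.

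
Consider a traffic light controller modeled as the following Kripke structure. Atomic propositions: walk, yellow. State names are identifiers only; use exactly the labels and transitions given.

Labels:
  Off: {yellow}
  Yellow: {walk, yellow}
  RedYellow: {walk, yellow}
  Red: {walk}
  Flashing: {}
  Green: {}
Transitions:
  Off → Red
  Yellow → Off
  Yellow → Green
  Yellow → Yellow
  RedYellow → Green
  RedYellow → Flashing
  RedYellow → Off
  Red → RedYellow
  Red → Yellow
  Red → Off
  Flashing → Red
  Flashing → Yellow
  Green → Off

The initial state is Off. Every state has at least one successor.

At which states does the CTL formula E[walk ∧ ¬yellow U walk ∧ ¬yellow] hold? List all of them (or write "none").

{Red}

States satisfying walk ∧ ¬yellow: {Red}.
States satisfying E[walk ∧ ¬yellow U walk ∧ ¬yellow]: {Red}.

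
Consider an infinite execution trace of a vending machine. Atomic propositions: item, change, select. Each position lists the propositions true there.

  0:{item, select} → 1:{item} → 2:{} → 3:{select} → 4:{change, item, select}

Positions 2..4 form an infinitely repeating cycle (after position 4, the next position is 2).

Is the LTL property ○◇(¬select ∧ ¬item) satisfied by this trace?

Holds

The position after 0 is 1; ◇(¬select ∧ ¬item) is true there.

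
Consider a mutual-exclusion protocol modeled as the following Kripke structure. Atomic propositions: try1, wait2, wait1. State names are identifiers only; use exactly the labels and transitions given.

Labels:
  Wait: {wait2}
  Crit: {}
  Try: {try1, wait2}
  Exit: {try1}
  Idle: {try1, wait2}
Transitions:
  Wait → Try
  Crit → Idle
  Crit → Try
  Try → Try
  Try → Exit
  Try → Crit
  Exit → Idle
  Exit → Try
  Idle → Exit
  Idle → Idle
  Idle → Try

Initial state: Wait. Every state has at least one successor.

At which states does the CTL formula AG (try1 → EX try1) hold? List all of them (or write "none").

States satisfying try1 → EX try1: {Wait, Crit, Try, Exit, Idle}.
States satisfying AG (try1 → EX try1): {Wait, Crit, Try, Exit, Idle}.

{Wait, Crit, Try, Exit, Idle}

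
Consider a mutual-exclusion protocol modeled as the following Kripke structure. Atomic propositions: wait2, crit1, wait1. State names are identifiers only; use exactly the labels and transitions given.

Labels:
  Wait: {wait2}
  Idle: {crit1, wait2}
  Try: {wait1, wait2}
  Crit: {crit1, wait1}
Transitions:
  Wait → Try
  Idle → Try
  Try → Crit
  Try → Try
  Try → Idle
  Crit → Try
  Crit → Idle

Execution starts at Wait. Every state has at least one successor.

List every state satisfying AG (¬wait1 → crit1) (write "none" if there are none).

{Idle, Try, Crit}

States satisfying ¬wait1 → crit1: {Idle, Try, Crit}.
States satisfying AG (¬wait1 → crit1): {Idle, Try, Crit}.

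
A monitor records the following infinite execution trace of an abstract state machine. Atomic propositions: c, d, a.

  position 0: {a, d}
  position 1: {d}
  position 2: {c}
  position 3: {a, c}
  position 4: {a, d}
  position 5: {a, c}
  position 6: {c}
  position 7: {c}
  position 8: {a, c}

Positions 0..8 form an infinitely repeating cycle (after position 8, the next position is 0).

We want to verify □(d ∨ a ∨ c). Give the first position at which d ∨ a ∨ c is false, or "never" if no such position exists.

never

d ∨ a ∨ c holds at every position 0..8, and those are all the positions the trace ever visits, so the invariant □(d ∨ a ∨ c) is never violated.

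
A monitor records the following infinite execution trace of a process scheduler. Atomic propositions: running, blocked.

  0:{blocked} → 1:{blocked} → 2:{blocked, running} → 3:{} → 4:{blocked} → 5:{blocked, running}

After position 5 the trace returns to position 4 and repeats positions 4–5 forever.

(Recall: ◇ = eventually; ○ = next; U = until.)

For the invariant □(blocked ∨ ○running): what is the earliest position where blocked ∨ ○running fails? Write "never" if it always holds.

Check blocked ∨ ○running at each position in order: 0 ✓, 1 ✓, 2 ✓.
At position 3 the labels are {} and the next position 4 has {blocked}, so blocked ∨ ○running is false there. This is the first violation.

3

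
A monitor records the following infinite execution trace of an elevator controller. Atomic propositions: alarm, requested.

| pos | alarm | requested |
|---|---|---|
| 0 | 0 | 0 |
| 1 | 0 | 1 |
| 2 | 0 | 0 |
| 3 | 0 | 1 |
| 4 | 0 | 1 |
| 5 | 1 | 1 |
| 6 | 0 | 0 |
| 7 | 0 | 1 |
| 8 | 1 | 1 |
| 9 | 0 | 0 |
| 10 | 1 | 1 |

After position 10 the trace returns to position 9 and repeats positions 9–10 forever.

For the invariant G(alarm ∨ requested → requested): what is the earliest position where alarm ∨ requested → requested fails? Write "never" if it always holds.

never

alarm ∨ requested → requested holds at every position 0..10, and those are all the positions the trace ever visits, so the invariant G(alarm ∨ requested → requested) is never violated.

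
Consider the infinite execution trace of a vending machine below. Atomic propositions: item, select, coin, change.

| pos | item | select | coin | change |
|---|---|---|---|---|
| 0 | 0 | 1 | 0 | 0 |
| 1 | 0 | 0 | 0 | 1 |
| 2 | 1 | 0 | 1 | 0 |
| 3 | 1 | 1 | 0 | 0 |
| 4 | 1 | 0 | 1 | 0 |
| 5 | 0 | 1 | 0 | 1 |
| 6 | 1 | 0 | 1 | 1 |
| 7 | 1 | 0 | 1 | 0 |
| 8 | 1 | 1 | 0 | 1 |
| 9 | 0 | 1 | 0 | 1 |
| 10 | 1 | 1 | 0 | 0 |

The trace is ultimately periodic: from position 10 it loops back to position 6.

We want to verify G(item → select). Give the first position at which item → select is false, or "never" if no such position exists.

2

Check item → select at each position in order: 0 ✓, 1 ✓.
At position 2 the labels are {coin, item}, so item → select is false there. This is the first violation.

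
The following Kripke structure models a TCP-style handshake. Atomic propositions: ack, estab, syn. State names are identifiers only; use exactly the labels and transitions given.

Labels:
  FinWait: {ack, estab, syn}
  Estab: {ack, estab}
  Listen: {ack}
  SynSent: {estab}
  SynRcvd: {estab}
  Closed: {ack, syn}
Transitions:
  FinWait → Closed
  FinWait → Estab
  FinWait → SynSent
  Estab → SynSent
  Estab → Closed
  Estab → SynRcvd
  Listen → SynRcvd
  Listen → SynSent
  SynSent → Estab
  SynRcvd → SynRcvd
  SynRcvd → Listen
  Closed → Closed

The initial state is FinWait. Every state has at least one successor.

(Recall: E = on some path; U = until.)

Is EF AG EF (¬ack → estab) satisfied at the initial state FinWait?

Yes

States satisfying AG EF (¬ack → estab): {FinWait, Estab, Listen, SynSent, SynRcvd, Closed}.
States satisfying EF AG EF (¬ack → estab): {FinWait, Estab, Listen, SynSent, SynRcvd, Closed}.
Some path from FinWait reaches a state where AG EF (¬ack → estab) holds.
FinWait ∈ Sat(EF AG EF (¬ack → estab)).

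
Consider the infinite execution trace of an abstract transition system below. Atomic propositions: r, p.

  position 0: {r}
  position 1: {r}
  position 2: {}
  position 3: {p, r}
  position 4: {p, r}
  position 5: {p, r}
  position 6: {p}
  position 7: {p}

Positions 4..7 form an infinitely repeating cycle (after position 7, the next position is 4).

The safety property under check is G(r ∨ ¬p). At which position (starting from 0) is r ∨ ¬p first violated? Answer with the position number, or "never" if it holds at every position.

Check r ∨ ¬p at each position in order: 0 ✓, 1 ✓, 2 ✓, 3 ✓, 4 ✓, 5 ✓.
At position 6 the labels are {p}, so r ∨ ¬p is false there. This is the first violation.

6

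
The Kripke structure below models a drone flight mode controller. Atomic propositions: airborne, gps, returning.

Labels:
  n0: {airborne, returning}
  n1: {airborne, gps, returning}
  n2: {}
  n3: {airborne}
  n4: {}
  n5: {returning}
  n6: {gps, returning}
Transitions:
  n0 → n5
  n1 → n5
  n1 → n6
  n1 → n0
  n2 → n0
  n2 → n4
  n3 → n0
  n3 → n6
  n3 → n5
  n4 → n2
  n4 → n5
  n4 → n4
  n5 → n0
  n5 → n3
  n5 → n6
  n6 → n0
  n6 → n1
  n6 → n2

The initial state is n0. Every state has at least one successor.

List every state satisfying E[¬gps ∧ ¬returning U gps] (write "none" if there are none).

States satisfying ¬gps ∧ ¬returning: {n2, n3, n4}.
States satisfying gps: {n1, n6}.
States satisfying E[¬gps ∧ ¬returning U gps]: {n1, n3, n6}.

{n1, n3, n6}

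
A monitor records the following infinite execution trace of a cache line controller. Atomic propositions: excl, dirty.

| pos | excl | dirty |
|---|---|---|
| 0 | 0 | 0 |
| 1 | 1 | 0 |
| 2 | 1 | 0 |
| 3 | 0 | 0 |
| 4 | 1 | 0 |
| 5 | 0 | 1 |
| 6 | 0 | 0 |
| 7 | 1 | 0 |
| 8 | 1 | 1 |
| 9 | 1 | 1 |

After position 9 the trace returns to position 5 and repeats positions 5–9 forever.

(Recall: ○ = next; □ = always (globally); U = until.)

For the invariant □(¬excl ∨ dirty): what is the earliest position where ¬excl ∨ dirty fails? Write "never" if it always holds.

Check ¬excl ∨ dirty at each position in order: 0 ✓.
At position 1 the labels are {excl}, so ¬excl ∨ dirty is false there. This is the first violation.

1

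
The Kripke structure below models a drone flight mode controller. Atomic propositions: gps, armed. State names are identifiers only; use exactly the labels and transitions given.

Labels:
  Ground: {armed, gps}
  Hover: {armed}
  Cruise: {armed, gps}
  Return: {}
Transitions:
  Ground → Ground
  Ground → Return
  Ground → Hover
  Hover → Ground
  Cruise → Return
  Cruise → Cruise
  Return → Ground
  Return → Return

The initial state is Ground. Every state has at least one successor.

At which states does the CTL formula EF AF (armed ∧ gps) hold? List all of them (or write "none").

States satisfying AF (armed ∧ gps): {Ground, Hover, Cruise}.
States satisfying EF AF (armed ∧ gps): {Ground, Hover, Cruise, Return}.

{Ground, Hover, Cruise, Return}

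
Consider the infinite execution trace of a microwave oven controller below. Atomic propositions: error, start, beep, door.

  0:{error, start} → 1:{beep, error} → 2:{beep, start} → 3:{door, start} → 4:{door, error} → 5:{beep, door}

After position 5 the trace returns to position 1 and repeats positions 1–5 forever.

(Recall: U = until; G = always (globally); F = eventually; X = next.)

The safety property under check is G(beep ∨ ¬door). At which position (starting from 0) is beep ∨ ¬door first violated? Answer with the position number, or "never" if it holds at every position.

Check beep ∨ ¬door at each position in order: 0 ✓, 1 ✓, 2 ✓.
At position 3 the labels are {door, start}, so beep ∨ ¬door is false there. This is the first violation.

3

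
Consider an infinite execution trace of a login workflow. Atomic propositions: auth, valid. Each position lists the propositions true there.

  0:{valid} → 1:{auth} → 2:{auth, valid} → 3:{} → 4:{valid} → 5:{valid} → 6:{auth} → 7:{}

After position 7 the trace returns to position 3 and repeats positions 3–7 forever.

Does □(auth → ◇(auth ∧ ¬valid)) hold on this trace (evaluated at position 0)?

Satisfied

auth → ◇(auth ∧ ¬valid) holds at every position 0..7, and those are all positions ever visited, so □(auth → ◇(auth ∧ ¬valid)) holds.
Positions where auth holds: 1, 2, 6.
Check ◇(auth ∧ ¬valid) at each: 1→ok, 2→ok, 6→ok.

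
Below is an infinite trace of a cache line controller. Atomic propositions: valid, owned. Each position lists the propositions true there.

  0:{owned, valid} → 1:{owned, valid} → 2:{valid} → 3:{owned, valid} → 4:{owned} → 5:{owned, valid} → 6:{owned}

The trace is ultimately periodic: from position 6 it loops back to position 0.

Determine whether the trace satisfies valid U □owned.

Does not hold

Walking from position 0: at position 4, □owned has not yet held and valid fails, so valid U □owned is false.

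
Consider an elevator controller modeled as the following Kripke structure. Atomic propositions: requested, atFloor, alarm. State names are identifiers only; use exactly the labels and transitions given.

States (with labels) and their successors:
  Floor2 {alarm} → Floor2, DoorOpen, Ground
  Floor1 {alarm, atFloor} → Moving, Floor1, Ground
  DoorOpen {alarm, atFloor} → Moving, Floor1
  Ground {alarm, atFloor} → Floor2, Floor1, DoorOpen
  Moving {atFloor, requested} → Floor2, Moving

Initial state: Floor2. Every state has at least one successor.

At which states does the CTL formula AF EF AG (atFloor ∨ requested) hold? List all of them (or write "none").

none

States satisfying EF AG (atFloor ∨ requested): ∅.
States satisfying AF EF AG (atFloor ∨ requested): ∅.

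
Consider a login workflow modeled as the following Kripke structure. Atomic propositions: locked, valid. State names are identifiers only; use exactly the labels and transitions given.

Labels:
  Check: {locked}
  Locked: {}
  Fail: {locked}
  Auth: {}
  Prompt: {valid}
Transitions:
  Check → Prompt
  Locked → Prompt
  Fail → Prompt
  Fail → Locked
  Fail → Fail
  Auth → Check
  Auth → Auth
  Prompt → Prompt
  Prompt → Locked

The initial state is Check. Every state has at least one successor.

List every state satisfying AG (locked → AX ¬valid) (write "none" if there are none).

{Locked, Prompt}

States satisfying locked → AX ¬valid: {Locked, Auth, Prompt}.
States satisfying AG (locked → AX ¬valid): {Locked, Prompt}.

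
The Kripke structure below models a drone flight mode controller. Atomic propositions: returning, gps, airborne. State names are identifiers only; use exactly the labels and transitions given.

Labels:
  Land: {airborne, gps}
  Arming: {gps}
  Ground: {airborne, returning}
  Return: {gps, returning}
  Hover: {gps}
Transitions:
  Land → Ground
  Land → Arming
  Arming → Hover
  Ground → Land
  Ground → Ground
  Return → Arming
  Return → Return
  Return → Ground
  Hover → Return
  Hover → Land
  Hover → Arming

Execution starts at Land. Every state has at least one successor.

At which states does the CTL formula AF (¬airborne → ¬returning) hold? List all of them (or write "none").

{Land, Arming, Ground, Hover}

States satisfying ¬airborne → ¬returning: {Land, Arming, Ground, Hover}.
States satisfying AF (¬airborne → ¬returning): {Land, Arming, Ground, Hover}.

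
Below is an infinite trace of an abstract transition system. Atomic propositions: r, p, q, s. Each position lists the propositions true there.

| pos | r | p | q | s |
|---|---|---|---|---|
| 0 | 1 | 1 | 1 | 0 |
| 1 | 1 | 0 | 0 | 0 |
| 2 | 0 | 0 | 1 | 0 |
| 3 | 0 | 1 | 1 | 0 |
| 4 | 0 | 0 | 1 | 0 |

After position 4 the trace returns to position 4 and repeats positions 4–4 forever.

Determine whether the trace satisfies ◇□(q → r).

Does not hold

□(q → r) is false at every position 0..4, so it never becomes true and ◇□(q → r) fails.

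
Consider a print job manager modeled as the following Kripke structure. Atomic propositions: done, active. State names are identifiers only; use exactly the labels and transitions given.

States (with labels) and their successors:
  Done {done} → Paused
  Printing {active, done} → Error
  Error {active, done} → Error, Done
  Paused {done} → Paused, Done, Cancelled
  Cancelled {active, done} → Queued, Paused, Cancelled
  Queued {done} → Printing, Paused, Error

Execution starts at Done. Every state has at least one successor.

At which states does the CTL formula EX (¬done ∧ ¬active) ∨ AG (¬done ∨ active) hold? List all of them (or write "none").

States satisfying ¬done ∧ ¬active: ∅.
States satisfying EX (¬done ∧ ¬active): ∅.
States satisfying ¬done ∨ active: {Printing, Error, Cancelled}.
States satisfying AG (¬done ∨ active): ∅.
States satisfying EX (¬done ∧ ¬active) ∨ AG (¬done ∨ active): ∅.

none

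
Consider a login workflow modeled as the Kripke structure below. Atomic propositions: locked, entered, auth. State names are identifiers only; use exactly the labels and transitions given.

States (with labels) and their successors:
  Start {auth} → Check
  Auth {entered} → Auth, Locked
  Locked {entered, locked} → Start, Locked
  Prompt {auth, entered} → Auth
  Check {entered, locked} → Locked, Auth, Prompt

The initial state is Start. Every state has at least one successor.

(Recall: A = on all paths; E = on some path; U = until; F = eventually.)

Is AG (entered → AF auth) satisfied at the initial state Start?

States satisfying entered → AF auth: {Start, Prompt}.
States satisfying AG (entered → AF auth): ∅.
Auth is reachable from Start and violates entered → AF auth, so AG fails at Start.
Start ∉ Sat(AG (entered → AF auth)).

No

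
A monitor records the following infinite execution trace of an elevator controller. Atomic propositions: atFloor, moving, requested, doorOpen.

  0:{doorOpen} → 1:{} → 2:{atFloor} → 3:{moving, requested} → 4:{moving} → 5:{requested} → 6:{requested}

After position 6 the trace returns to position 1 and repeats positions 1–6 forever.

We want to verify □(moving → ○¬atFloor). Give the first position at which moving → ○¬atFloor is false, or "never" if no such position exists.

moving → ○¬atFloor holds at every position 0..6, and those are all the positions the trace ever visits, so the invariant □(moving → ○¬atFloor) is never violated.

never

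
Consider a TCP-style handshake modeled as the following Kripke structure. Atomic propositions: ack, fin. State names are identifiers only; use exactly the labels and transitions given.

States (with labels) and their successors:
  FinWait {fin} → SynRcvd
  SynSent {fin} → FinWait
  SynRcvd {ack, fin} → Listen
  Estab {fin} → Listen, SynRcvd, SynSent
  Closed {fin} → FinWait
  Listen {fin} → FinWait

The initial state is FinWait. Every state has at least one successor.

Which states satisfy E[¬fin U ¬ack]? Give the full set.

States satisfying ¬fin: ∅.
States satisfying ¬ack: {FinWait, SynSent, Estab, Closed, Listen}.
States satisfying E[¬fin U ¬ack]: {FinWait, SynSent, Estab, Closed, Listen}.

{FinWait, SynSent, Estab, Closed, Listen}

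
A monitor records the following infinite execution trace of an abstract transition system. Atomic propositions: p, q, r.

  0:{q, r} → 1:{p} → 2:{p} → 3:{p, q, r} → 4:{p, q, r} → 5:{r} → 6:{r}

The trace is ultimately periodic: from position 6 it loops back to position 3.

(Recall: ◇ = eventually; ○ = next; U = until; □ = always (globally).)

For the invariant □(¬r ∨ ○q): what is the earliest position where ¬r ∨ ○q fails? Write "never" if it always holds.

0

At position 0 the labels are {q, r} and the next position 1 has {p}, so ¬r ∨ ○q is false there. This is the first violation.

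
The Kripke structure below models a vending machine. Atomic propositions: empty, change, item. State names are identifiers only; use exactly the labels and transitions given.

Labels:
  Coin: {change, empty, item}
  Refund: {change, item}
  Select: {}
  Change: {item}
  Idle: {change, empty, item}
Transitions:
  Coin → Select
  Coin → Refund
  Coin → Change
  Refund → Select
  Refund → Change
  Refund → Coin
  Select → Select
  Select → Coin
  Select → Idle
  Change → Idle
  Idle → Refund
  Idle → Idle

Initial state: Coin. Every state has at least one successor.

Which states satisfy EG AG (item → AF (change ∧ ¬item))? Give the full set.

none

States satisfying AG (item → AF (change ∧ ¬item)): ∅.
States satisfying EG AG (item → AF (change ∧ ¬item)): ∅.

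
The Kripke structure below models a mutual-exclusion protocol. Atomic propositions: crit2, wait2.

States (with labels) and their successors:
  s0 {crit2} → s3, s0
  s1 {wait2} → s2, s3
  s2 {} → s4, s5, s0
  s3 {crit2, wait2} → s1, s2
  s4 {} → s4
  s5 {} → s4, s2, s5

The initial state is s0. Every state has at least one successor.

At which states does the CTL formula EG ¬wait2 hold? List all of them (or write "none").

States satisfying ¬wait2: {s0, s2, s4, s5}.
States satisfying EG ¬wait2: {s0, s2, s4, s5}.

{s0, s2, s4, s5}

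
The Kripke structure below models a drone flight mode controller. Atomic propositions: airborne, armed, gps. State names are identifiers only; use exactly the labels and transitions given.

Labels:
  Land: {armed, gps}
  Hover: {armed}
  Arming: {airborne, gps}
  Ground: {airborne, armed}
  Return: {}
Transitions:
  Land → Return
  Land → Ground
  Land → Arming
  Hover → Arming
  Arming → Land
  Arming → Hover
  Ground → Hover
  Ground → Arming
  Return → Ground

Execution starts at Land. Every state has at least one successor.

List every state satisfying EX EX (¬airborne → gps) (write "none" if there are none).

States satisfying EX (¬airborne → gps): {Land, Hover, Arming, Ground, Return}.
States satisfying EX EX (¬airborne → gps): {Land, Hover, Arming, Ground, Return}.

{Land, Hover, Arming, Ground, Return}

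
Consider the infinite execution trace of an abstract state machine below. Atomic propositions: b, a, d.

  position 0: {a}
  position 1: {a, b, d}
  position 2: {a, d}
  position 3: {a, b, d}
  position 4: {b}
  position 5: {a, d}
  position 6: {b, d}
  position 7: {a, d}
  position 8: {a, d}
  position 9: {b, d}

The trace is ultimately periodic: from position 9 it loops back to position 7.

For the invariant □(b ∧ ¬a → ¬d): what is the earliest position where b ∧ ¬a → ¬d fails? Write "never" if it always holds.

6

Check b ∧ ¬a → ¬d at each position in order: 0 ✓, 1 ✓, 2 ✓, 3 ✓, 4 ✓, 5 ✓.
At position 6 the labels are {b, d}, so b ∧ ¬a → ¬d is false there. This is the first violation.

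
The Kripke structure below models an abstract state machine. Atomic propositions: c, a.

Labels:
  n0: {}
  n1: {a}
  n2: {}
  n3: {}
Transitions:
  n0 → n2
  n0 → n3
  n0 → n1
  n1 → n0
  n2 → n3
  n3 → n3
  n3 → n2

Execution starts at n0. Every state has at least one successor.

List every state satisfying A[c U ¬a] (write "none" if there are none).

States satisfying c: ∅.
States satisfying ¬a: {n0, n2, n3}.
States satisfying A[c U ¬a]: {n0, n2, n3}.

{n0, n2, n3}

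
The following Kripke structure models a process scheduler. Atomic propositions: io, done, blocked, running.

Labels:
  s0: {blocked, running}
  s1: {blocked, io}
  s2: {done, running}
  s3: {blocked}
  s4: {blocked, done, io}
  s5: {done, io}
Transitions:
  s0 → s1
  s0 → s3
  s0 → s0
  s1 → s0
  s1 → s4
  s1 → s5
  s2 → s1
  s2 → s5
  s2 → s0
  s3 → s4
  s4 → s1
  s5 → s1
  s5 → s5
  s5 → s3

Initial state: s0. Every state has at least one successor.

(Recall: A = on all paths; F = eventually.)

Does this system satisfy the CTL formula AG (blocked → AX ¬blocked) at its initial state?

Violated

States satisfying blocked → AX ¬blocked: {s2, s5}.
States satisfying AG (blocked → AX ¬blocked): ∅.
s0 is reachable from s0 and violates blocked → AX ¬blocked, so AG fails at s0.
s0 ∉ Sat(AG (blocked → AX ¬blocked)).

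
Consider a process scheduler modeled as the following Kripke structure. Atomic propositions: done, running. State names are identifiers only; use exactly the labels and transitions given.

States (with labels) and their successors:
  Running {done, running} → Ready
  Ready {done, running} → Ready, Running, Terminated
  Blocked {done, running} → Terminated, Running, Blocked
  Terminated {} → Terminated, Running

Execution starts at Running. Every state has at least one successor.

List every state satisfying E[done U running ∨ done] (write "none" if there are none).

{Running, Ready, Blocked}

States satisfying done: {Running, Ready, Blocked}.
States satisfying running ∨ done: {Running, Ready, Blocked}.
States satisfying E[done U running ∨ done]: {Running, Ready, Blocked}.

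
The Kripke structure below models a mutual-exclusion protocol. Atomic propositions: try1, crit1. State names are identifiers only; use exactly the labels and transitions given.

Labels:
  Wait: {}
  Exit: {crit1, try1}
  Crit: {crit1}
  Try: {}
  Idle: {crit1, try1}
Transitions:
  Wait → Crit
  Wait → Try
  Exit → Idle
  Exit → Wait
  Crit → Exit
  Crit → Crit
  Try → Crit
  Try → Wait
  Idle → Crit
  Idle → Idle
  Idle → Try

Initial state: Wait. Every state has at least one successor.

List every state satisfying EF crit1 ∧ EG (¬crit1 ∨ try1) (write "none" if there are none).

{Wait, Exit, Try, Idle}

States satisfying crit1: {Exit, Crit, Idle}.
States satisfying EF crit1: {Wait, Exit, Crit, Try, Idle}.
States satisfying ¬crit1 ∨ try1: {Wait, Exit, Try, Idle}.
States satisfying EG (¬crit1 ∨ try1): {Wait, Exit, Try, Idle}.
States satisfying EF crit1 ∧ EG (¬crit1 ∨ try1): {Wait, Exit, Try, Idle}.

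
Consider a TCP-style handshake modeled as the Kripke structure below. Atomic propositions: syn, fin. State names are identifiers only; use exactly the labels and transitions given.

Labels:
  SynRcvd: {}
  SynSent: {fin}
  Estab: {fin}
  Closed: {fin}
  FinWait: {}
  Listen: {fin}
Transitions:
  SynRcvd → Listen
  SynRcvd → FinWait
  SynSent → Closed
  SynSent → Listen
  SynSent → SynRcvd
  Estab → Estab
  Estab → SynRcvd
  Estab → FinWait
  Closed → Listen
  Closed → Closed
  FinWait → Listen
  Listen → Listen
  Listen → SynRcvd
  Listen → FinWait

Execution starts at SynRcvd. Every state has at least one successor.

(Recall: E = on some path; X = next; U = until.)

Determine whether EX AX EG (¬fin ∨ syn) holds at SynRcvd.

Does not hold

States satisfying AX EG (¬fin ∨ syn): ∅.
States satisfying EX AX EG (¬fin ∨ syn): ∅.
No suitable path/successor from SynRcvd witnesses the formula.
SynRcvd ∉ Sat(EX AX EG (¬fin ∨ syn)).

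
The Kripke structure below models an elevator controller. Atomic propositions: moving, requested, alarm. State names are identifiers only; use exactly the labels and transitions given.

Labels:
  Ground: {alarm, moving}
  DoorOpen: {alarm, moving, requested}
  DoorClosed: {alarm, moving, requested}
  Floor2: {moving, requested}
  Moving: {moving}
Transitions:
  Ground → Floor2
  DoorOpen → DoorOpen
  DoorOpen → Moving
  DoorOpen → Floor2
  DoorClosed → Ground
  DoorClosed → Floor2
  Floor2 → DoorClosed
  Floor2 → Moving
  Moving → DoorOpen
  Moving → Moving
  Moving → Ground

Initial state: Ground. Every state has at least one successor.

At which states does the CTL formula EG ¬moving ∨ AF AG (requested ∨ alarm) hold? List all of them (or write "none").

States satisfying ¬moving: ∅.
States satisfying EG ¬moving: ∅.
States satisfying AG (requested ∨ alarm): ∅.
States satisfying AF AG (requested ∨ alarm): ∅.
States satisfying EG ¬moving ∨ AF AG (requested ∨ alarm): ∅.

none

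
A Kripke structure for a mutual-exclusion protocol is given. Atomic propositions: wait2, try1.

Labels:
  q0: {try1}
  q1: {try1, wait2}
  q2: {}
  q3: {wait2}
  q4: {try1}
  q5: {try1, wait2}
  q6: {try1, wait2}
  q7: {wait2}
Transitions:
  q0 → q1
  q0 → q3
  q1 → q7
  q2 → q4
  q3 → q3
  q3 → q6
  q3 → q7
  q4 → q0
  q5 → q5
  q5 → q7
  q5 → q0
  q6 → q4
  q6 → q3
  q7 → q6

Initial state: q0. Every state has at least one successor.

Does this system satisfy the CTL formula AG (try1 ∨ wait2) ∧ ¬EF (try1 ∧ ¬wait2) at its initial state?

No

States satisfying try1 ∨ wait2: {q0, q1, q3, q4, q5, q6, q7}.
States satisfying AG (try1 ∨ wait2): {q0, q1, q3, q4, q5, q6, q7}.
States satisfying try1 ∧ ¬wait2: {q0, q4}.
States satisfying EF (try1 ∧ ¬wait2): {q0, q1, q2, q3, q4, q5, q6, q7}.
States satisfying ¬EF (try1 ∧ ¬wait2): ∅.
States satisfying AG (try1 ∨ wait2) ∧ ¬EF (try1 ∧ ¬wait2): ∅.
q0 ∉ Sat(AG (try1 ∨ wait2) ∧ ¬EF (try1 ∧ ¬wait2)).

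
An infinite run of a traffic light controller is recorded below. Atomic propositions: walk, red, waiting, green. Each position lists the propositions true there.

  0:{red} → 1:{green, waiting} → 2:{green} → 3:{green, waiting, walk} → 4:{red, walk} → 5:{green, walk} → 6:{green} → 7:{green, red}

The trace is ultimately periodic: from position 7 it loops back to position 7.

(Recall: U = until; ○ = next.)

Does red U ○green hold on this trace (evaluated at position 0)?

Walking from position 0: ○green first holds at position 0, and red holds at every earlier position along the way, so red U ○green holds.

Satisfied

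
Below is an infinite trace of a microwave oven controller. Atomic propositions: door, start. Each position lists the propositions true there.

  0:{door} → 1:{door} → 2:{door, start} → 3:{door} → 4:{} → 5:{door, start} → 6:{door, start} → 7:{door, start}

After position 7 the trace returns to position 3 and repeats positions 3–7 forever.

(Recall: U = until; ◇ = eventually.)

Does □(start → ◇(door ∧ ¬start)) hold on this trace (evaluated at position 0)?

start → ◇(door ∧ ¬start) holds at every position 0..7, and those are all positions ever visited, so □(start → ◇(door ∧ ¬start)) holds.
Positions where start holds: 2, 5, 6, 7.
Check ◇(door ∧ ¬start) at each: 2→ok, 5→ok, 6→ok, 7→ok.

Holds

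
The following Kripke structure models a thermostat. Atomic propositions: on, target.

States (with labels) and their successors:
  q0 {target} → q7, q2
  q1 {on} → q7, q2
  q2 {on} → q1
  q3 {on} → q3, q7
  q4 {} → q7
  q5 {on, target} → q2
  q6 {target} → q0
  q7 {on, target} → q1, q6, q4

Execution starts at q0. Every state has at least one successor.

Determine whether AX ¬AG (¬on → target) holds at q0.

Satisfied

States satisfying ¬AG (¬on → target): {q0, q1, q2, q3, q4, q5, q6, q7}.
States satisfying AX ¬AG (¬on → target): {q0, q1, q2, q3, q4, q5, q6, q7}.
q0 ∈ Sat(AX ¬AG (¬on → target)).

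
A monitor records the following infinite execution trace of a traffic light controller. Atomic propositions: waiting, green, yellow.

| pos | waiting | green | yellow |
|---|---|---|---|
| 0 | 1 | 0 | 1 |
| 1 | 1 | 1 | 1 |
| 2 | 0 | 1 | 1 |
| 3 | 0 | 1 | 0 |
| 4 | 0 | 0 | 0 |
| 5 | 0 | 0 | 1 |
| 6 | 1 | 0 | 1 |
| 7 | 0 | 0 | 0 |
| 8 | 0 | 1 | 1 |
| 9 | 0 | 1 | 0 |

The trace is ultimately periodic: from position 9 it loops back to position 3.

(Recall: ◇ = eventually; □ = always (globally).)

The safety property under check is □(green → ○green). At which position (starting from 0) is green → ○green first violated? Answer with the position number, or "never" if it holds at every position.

3

Check green → ○green at each position in order: 0 ✓, 1 ✓, 2 ✓.
At position 3 the labels are {green} and the next position 4 has {}, so green → ○green is false there. This is the first violation.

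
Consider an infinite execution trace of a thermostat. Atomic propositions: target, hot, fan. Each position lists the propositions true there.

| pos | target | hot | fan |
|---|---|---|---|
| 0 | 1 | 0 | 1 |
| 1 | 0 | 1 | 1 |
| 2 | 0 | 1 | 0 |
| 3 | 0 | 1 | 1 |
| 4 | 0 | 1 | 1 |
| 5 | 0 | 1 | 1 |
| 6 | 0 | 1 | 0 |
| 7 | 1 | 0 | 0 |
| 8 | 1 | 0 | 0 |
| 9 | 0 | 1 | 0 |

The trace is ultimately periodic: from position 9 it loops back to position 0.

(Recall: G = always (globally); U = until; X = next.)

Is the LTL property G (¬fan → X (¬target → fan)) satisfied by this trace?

No

¬fan → X (¬target → fan) must hold at every position from 0 onward. It fails at position 8, so G (¬fan → X (¬target → fan)) is false.
Positions where ¬fan holds: 2, 6, 7, 8, 9.
Check X (¬target → fan) at each: 2→ok, 6→ok, 7→ok, 8→fails, 9→ok.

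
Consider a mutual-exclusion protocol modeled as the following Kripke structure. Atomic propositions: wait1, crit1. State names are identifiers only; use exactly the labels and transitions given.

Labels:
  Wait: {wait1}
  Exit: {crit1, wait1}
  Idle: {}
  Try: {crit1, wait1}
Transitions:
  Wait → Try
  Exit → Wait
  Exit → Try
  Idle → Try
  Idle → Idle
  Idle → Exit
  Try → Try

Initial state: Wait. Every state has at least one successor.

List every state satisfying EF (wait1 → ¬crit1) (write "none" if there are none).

States satisfying wait1 → ¬crit1: {Wait, Idle}.
States satisfying EF (wait1 → ¬crit1): {Wait, Exit, Idle}.

{Wait, Exit, Idle}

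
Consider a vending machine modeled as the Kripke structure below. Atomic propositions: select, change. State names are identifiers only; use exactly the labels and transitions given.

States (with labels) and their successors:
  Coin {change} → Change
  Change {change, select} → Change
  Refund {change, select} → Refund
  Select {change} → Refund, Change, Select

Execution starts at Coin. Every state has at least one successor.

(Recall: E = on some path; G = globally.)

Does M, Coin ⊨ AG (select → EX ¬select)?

States satisfying select → EX ¬select: {Coin, Select}.
States satisfying AG (select → EX ¬select): ∅.
Change is reachable from Coin and violates select → EX ¬select, so AG fails at Coin.
Coin ∉ Sat(AG (select → EX ¬select)).

No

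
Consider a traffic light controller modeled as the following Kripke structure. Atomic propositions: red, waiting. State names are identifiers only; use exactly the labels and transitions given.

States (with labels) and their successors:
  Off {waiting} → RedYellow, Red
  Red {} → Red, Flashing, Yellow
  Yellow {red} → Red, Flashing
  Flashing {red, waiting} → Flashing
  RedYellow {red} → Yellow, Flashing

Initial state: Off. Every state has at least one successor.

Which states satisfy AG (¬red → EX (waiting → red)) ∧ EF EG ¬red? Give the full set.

States satisfying ¬red → EX (waiting → red): {Off, Red, Yellow, Flashing, RedYellow}.
States satisfying AG (¬red → EX (waiting → red)): {Off, Red, Yellow, Flashing, RedYellow}.
States satisfying EG ¬red: {Off, Red}.
States satisfying EF EG ¬red: {Off, Red, Yellow, RedYellow}.
States satisfying AG (¬red → EX (waiting → red)) ∧ EF EG ¬red: {Off, Red, Yellow, RedYellow}.

{Off, Red, Yellow, RedYellow}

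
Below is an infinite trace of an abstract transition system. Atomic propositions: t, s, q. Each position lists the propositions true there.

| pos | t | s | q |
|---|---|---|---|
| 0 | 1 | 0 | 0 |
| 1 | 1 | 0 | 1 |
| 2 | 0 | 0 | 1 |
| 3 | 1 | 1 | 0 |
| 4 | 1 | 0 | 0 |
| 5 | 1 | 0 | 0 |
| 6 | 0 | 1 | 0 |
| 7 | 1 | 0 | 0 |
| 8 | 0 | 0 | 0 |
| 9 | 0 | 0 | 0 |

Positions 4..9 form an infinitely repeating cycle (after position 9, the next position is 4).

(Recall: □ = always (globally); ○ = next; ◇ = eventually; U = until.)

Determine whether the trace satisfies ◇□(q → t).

□(q → t) holds at position 3, which is reachable from 0, so ◇□(q → t) holds.

Holds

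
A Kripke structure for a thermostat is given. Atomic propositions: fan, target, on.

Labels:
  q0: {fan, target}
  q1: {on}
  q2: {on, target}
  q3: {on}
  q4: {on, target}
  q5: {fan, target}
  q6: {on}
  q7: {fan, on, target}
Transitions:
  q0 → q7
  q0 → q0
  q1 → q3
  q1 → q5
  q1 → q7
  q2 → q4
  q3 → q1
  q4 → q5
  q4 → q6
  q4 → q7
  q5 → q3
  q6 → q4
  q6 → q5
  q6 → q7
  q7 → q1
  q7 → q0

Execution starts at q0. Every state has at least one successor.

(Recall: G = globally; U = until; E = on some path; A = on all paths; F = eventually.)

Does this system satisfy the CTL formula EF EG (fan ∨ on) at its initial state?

States satisfying EG (fan ∨ on): {q0, q1, q2, q3, q4, q5, q6, q7}.
States satisfying EF EG (fan ∨ on): {q0, q1, q2, q3, q4, q5, q6, q7}.
Some path from q0 reaches a state where EG (fan ∨ on) holds.
q0 ∈ Sat(EF EG (fan ∨ on)).

Yes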